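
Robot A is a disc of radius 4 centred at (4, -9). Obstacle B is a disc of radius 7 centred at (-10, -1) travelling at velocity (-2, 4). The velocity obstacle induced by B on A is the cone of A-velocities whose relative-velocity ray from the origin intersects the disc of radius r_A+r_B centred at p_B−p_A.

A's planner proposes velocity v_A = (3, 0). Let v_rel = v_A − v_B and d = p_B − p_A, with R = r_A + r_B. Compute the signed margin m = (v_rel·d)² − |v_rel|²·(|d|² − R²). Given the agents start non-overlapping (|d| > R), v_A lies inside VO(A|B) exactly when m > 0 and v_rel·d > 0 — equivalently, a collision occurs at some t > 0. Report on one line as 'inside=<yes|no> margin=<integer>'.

d = (-14, 8),  |d|² = 260;  R = 4+7 = 11,  c = 260−11² = 139
v_rel = (5, -4),  |v_rel|² = 41;  v_rel·d = (5)·(-14) + (-4)·(8) = -102
41·t² + 204·t + 139 = 0  ⇒  m = (-102)² − 41·139 = 4705
m = 4705 > 0,  v_rel·d = -102 < 0  ⇒  outside

inside=no margin=4705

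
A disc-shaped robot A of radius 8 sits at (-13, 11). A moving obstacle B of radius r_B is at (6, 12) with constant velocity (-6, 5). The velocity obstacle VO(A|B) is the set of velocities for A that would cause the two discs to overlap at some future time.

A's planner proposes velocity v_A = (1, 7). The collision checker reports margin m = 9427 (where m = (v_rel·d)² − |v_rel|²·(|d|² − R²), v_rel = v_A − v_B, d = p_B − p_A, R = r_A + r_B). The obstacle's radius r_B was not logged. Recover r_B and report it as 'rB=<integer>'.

m = 9427
d = (19, 1);  v_rel = (7, 2),  |v_rel|² = 53
v_rel×d = (7)·(1) − (2)·(19) = -31
since m = R²·53 − (-31)²:  R² = (961 + 9427) / 53 = 196
R = √196 = 14  ⇒  r_B = 14 − 8 = 6

rB=6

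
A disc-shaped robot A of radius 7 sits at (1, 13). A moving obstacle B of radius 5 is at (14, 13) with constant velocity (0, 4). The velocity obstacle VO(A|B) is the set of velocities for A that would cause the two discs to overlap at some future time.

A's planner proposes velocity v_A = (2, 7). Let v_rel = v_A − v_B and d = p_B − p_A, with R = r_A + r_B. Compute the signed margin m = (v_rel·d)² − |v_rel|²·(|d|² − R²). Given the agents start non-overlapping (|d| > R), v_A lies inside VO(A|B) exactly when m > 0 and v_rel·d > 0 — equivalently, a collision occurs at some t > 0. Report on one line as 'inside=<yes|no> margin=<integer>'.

d = (13, 0),  |d|² = 169;  R = 7+5 = 12,  c = 169−12² = 25
v_rel = (2, 3),  |v_rel|² = 13;  v_rel·d = (2)·(13) + (3)·(0) = 26
13·t² − 52·t + 25 = 0  ⇒  m = 26² − 13·25 = 351
m = 351 > 0,  v_rel·d = 26 > 0  ⇒  inside

inside=yes margin=351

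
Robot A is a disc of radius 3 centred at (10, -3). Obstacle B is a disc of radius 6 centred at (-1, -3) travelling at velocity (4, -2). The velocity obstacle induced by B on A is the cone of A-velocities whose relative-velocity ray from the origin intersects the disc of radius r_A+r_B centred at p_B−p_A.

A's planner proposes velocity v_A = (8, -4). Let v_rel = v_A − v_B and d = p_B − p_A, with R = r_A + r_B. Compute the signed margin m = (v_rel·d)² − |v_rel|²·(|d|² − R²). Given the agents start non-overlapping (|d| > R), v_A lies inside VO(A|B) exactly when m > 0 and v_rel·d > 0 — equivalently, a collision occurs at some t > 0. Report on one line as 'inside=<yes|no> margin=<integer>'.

d = (-11, 0),  |d|² = 121;  R = 3+6 = 9,  c = 121−9² = 40
v_rel = (4, -2),  |v_rel|² = 20;  v_rel·d = (4)·(-11) + (-2)·(0) = -44
20·t² + 88·t + 40 = 0  ⇒  m = (-44)² − 20·40 = 1136
m = 1136 > 0,  v_rel·d = -44 < 0  ⇒  outside

inside=no margin=1136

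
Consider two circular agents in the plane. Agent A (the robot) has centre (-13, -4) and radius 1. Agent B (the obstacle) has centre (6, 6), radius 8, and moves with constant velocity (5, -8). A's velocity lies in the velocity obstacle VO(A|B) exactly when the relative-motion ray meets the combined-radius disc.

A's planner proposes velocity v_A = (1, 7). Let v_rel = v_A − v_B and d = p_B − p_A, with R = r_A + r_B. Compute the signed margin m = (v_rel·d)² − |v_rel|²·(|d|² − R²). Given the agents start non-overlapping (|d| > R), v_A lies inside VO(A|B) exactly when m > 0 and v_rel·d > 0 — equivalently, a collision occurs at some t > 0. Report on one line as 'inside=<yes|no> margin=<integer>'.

d = (19, 10),  |d|² = 461;  R = 1+8 = 9,  c = 461−9² = 380
v_rel = (-4, 15),  |v_rel|² = 241;  v_rel·d = (-4)·(19) + (15)·(10) = 74
241·t² − 148·t + 380 = 0  ⇒  m = 74² − 241·380 = -86104
m = -86104 < 0,  v_rel·d = 74 > 0  ⇒  outside

inside=no margin=-86104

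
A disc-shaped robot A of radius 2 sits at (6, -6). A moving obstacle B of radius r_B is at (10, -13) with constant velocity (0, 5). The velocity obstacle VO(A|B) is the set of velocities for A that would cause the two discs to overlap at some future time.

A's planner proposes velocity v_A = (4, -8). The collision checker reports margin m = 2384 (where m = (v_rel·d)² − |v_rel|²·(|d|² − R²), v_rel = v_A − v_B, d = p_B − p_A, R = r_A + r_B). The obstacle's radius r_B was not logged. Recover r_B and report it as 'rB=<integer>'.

m = 2384
d = (4, -7);  v_rel = (4, -13),  |v_rel|² = 185
v_rel×d = (4)·(-7) − (-13)·(4) = 24
since m = R²·185 − 24²:  R² = (576 + 2384) / 185 = 16
R = √16 = 4  ⇒  r_B = 4 − 2 = 2

rB=2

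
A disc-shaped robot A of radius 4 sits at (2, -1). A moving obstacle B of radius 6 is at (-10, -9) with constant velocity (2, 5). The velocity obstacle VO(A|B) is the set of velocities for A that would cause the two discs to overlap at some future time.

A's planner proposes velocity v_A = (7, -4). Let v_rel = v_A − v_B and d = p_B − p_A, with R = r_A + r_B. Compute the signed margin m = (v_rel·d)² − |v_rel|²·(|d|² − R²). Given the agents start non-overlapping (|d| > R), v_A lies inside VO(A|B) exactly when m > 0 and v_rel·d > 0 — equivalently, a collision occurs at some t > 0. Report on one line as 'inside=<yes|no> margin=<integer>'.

d = (-12, -8),  |d|² = 208;  R = 4+6 = 10,  c = 208−10² = 108
v_rel = (5, -9),  |v_rel|² = 106;  v_rel·d = (5)·(-12) + (-9)·(-8) = 12
106·t² − 24·t + 108 = 0  ⇒  m = 12² − 106·108 = -11304
m = -11304 < 0,  v_rel·d = 12 > 0  ⇒  outside

inside=no margin=-11304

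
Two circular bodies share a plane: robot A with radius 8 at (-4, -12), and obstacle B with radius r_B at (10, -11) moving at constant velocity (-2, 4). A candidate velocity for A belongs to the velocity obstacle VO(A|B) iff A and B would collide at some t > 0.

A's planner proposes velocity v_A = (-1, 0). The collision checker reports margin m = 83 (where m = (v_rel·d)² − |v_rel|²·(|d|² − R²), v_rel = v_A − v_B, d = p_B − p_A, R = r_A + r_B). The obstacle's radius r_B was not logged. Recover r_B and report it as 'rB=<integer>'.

m = 83
d = (14, 1);  v_rel = (1, -4),  |v_rel|² = 17
v_rel×d = (1)·(1) − (-4)·(14) = 57
since m = R²·17 − 57²:  R² = (3249 + 83) / 17 = 196
R = √196 = 14  ⇒  r_B = 14 − 8 = 6

rB=6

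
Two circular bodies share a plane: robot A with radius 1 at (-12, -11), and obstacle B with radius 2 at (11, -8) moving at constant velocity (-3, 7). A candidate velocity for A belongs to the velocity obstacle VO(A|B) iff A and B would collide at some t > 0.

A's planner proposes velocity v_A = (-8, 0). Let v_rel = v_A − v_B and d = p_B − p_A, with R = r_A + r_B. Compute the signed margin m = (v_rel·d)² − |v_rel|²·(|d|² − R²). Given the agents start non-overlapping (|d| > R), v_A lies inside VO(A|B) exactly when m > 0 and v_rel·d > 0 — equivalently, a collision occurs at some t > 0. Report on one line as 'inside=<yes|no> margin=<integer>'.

d = (23, 3),  |d|² = 538;  R = 1+2 = 3,  c = 538−3² = 529
v_rel = (-5, -7),  |v_rel|² = 74;  v_rel·d = (-5)·(23) + (-7)·(3) = -136
74·t² + 272·t + 529 = 0  ⇒  m = (-136)² − 74·529 = -20650
m = -20650 < 0,  v_rel·d = -136 < 0  ⇒  outside

inside=no margin=-20650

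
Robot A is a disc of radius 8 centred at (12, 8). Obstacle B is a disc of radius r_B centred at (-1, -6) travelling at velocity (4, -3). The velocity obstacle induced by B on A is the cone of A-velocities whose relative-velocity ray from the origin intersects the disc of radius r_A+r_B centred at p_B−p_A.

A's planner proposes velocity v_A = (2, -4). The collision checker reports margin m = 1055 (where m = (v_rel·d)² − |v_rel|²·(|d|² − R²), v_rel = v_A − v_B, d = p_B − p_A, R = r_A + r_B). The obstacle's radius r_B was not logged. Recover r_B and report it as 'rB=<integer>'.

m = 1055
d = (-13, -14);  v_rel = (-2, -1),  |v_rel|² = 5
v_rel×d = (-2)·(-14) − (-1)·(-13) = 15
since m = R²·5 − 15²:  R² = (225 + 1055) / 5 = 256
R = √256 = 16  ⇒  r_B = 16 − 8 = 8

rB=8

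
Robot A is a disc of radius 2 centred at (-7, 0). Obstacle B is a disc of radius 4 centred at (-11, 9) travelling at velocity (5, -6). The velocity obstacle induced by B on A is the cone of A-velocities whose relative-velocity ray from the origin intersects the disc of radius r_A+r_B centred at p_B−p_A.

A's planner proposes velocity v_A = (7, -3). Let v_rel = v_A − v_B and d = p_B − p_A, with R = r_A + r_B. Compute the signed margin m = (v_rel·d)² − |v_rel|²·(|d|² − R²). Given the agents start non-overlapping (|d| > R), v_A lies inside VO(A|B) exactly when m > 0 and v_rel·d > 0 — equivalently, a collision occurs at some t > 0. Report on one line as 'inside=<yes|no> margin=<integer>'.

d = (-4, 9),  |d|² = 97;  R = 2+4 = 6,  c = 97−6² = 61
v_rel = (2, 3),  |v_rel|² = 13;  v_rel·d = (2)·(-4) + (3)·(9) = 19
13·t² − 38·t + 61 = 0  ⇒  m = 19² − 13·61 = -432
m = -432 < 0,  v_rel·d = 19 > 0  ⇒  outside

inside=no margin=-432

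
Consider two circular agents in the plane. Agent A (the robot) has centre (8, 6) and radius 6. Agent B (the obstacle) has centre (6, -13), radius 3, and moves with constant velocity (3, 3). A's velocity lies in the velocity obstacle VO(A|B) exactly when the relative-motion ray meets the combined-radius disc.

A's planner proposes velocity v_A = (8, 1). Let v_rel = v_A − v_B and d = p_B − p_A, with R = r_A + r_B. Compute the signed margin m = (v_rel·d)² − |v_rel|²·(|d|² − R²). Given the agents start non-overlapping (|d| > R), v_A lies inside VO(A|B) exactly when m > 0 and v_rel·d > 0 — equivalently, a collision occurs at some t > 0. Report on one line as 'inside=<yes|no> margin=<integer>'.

d = (-2, -19),  |d|² = 365;  R = 6+3 = 9,  c = 365−9² = 284
v_rel = (5, -2),  |v_rel|² = 29;  v_rel·d = (5)·(-2) + (-2)·(-19) = 28
29·t² − 56·t + 284 = 0  ⇒  m = 28² − 29·284 = -7452
m = -7452 < 0,  v_rel·d = 28 > 0  ⇒  outside

inside=no margin=-7452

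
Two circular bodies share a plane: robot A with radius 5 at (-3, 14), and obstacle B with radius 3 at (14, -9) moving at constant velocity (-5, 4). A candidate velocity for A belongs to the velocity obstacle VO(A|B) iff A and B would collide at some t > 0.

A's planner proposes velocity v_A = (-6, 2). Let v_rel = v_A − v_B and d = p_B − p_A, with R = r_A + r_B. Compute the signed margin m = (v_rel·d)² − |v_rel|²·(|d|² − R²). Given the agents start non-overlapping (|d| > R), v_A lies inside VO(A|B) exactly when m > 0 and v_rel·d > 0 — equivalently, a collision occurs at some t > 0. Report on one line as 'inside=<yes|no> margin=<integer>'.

d = (17, -23),  |d|² = 818;  R = 5+3 = 8,  c = 818−8² = 754
v_rel = (-1, -2),  |v_rel|² = 5;  v_rel·d = (-1)·(17) + (-2)·(-23) = 29
5·t² − 58·t + 754 = 0  ⇒  m = 29² − 5·754 = -2929
m = -2929 < 0,  v_rel·d = 29 > 0  ⇒  outside

inside=no margin=-2929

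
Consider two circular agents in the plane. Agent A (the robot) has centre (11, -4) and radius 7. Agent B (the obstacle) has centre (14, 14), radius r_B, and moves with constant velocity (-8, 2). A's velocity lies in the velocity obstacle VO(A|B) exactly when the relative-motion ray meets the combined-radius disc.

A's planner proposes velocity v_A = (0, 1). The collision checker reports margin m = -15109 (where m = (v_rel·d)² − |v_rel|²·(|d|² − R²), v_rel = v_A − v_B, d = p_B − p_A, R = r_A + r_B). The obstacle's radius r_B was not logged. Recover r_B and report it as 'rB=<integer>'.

m = -15109
d = (3, 18);  v_rel = (8, -1),  |v_rel|² = 65
v_rel×d = (8)·(18) − (-1)·(3) = 147
since m = R²·65 − 147²:  R² = (21609 + -15109) / 65 = 100
R = √100 = 10  ⇒  r_B = 10 − 7 = 3

rB=3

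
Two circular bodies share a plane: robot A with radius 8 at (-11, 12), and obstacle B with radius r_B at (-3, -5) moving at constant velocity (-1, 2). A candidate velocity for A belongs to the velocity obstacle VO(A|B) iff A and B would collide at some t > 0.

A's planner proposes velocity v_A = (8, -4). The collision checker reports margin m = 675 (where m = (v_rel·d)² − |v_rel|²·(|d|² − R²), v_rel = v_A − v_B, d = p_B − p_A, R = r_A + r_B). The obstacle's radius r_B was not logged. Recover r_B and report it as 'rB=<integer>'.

m = 675
d = (8, -17);  v_rel = (9, -6),  |v_rel|² = 117
v_rel×d = (9)·(-17) − (-6)·(8) = -105
since m = R²·117 − (-105)²:  R² = (11025 + 675) / 117 = 100
R = √100 = 10  ⇒  r_B = 10 − 8 = 2

rB=2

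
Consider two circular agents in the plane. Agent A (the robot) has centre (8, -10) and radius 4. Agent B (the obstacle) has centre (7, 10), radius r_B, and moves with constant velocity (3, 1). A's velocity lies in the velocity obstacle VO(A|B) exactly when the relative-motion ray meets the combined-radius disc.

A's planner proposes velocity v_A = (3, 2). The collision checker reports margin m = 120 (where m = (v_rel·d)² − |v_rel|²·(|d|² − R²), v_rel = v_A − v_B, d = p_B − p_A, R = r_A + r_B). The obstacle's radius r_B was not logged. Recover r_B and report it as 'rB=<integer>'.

m = 120
d = (-1, 20);  v_rel = (0, 1),  |v_rel|² = 1
v_rel×d = (0)·(20) − (1)·(-1) = 1
since m = R²·1 − 1²:  R² = (1 + 120) / 1 = 121
R = √121 = 11  ⇒  r_B = 11 − 4 = 7

rB=7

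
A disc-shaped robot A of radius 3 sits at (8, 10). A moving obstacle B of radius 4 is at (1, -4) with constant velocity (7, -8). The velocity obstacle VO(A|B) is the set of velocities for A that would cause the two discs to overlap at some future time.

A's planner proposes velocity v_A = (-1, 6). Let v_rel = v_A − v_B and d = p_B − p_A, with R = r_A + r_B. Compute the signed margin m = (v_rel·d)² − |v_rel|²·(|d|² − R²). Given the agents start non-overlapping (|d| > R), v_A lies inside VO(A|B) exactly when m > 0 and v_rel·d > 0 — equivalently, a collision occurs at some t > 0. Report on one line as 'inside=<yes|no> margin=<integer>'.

d = (-7, -14),  |d|² = 245;  R = 3+4 = 7,  c = 245−7² = 196
v_rel = (-8, 14),  |v_rel|² = 260;  v_rel·d = (-8)·(-7) + (14)·(-14) = -140
260·t² + 280·t + 196 = 0  ⇒  m = (-140)² − 260·196 = -31360
m = -31360 < 0,  v_rel·d = -140 < 0  ⇒  outside

inside=no margin=-31360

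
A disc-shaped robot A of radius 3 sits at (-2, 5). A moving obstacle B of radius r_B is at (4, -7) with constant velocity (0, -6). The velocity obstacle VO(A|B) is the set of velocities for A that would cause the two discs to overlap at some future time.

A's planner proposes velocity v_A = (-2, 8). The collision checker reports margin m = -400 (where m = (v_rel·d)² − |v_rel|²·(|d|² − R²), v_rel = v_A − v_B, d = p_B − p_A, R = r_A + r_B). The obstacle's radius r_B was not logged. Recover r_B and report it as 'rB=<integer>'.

m = -400
d = (6, -12);  v_rel = (-2, 14),  |v_rel|² = 200
v_rel×d = (-2)·(-12) − (14)·(6) = -60
since m = R²·200 − (-60)²:  R² = (3600 + -400) / 200 = 16
R = √16 = 4  ⇒  r_B = 4 − 3 = 1

rB=1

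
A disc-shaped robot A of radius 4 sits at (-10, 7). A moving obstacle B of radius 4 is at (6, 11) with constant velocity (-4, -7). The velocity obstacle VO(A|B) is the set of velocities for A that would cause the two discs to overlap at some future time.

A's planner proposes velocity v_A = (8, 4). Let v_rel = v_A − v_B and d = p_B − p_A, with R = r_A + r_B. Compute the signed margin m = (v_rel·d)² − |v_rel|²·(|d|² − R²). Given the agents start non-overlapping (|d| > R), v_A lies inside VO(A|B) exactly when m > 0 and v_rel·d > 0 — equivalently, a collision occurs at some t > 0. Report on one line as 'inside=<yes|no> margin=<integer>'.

d = (16, 4),  |d|² = 272;  R = 4+4 = 8,  c = 272−8² = 208
v_rel = (12, 11),  |v_rel|² = 265;  v_rel·d = (12)·(16) + (11)·(4) = 236
265·t² − 472·t + 208 = 0  ⇒  m = 236² − 265·208 = 576
m = 576 > 0,  v_rel·d = 236 > 0  ⇒  inside

inside=yes margin=576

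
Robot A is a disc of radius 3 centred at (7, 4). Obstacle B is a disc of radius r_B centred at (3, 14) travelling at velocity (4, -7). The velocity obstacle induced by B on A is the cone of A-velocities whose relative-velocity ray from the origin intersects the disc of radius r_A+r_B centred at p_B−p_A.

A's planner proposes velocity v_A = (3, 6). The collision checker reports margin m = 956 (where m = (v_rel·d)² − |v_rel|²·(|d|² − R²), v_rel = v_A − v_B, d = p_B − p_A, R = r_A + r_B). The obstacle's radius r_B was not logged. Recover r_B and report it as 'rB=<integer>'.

m = 956
d = (-4, 10);  v_rel = (-1, 13),  |v_rel|² = 170
v_rel×d = (-1)·(10) − (13)·(-4) = 42
since m = R²·170 − 42²:  R² = (1764 + 956) / 170 = 16
R = √16 = 4  ⇒  r_B = 4 − 3 = 1

rB=1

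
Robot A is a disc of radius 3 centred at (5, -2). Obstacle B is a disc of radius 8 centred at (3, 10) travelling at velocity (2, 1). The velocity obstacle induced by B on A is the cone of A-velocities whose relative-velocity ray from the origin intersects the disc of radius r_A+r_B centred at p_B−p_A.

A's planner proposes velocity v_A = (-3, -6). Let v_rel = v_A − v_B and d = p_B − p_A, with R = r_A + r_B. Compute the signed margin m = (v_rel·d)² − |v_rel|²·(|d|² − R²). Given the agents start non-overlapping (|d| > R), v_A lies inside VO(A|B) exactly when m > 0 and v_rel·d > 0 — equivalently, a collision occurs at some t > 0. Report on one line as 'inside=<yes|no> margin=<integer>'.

d = (-2, 12),  |d|² = 148;  R = 3+8 = 11,  c = 148−11² = 27
v_rel = (-5, -7),  |v_rel|² = 74;  v_rel·d = (-5)·(-2) + (-7)·(12) = -74
74·t² + 148·t + 27 = 0  ⇒  m = (-74)² − 74·27 = 3478
m = 3478 > 0,  v_rel·d = -74 < 0  ⇒  outside

inside=no margin=3478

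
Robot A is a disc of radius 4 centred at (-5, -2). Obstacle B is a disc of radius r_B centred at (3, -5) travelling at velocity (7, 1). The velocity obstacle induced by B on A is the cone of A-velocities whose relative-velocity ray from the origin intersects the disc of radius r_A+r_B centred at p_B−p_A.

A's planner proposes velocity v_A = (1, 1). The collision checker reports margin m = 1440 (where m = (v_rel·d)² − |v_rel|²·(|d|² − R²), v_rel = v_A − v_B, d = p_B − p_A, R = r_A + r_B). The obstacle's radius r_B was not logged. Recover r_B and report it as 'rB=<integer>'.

m = 1440
d = (8, -3);  v_rel = (-6, 0),  |v_rel|² = 36
v_rel×d = (-6)·(-3) − (0)·(8) = 18
since m = R²·36 − 18²:  R² = (324 + 1440) / 36 = 49
R = √49 = 7  ⇒  r_B = 7 − 4 = 3

rB=3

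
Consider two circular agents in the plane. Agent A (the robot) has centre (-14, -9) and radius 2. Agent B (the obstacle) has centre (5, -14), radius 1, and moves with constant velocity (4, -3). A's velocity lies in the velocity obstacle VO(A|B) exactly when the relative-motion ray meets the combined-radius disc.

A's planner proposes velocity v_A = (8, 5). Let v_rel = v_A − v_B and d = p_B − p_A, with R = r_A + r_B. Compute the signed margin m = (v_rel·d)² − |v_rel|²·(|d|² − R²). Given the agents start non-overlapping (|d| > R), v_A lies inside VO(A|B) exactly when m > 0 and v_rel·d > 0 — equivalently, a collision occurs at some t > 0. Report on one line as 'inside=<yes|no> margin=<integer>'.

d = (19, -5),  |d|² = 386;  R = 2+1 = 3,  c = 386−3² = 377
v_rel = (4, 8),  |v_rel|² = 80;  v_rel·d = (4)·(19) + (8)·(-5) = 36
80·t² − 72·t + 377 = 0  ⇒  m = 36² − 80·377 = -28864
m = -28864 < 0,  v_rel·d = 36 > 0  ⇒  outside

inside=no margin=-28864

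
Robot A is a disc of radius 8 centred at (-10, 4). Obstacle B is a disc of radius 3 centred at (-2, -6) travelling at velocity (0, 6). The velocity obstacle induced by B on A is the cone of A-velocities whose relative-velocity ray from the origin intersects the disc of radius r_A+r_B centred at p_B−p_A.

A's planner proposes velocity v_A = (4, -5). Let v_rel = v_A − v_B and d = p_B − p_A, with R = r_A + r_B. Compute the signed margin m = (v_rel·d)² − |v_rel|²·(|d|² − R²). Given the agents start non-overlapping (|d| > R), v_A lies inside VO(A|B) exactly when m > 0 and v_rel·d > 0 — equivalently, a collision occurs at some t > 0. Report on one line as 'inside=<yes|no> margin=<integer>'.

d = (8, -10),  |d|² = 164;  R = 8+3 = 11,  c = 164−11² = 43
v_rel = (4, -11),  |v_rel|² = 137;  v_rel·d = (4)·(8) + (-11)·(-10) = 142
137·t² − 284·t + 43 = 0  ⇒  m = 142² − 137·43 = 14273
m = 14273 > 0,  v_rel·d = 142 > 0  ⇒  inside

inside=yes margin=14273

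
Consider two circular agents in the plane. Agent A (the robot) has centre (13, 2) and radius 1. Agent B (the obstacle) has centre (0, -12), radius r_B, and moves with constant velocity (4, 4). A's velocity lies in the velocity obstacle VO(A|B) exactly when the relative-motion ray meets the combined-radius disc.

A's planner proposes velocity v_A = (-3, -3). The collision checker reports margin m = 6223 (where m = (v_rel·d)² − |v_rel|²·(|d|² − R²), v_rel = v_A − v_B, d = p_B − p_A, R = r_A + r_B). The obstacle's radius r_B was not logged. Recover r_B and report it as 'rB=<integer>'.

m = 6223
d = (-13, -14);  v_rel = (-7, -7),  |v_rel|² = 98
v_rel×d = (-7)·(-14) − (-7)·(-13) = 7
since m = R²·98 − 7²:  R² = (49 + 6223) / 98 = 64
R = √64 = 8  ⇒  r_B = 8 − 1 = 7

rB=7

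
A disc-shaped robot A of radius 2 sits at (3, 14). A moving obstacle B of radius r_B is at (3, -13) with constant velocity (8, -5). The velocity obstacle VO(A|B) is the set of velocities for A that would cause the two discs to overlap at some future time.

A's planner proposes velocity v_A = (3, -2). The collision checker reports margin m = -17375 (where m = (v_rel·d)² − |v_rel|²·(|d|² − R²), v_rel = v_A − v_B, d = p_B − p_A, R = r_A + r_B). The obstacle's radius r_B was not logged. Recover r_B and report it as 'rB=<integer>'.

m = -17375
d = (0, -27);  v_rel = (-5, 3),  |v_rel|² = 34
v_rel×d = (-5)·(-27) − (3)·(0) = 135
since m = R²·34 − 135²:  R² = (18225 + -17375) / 34 = 25
R = √25 = 5  ⇒  r_B = 5 − 2 = 3

rB=3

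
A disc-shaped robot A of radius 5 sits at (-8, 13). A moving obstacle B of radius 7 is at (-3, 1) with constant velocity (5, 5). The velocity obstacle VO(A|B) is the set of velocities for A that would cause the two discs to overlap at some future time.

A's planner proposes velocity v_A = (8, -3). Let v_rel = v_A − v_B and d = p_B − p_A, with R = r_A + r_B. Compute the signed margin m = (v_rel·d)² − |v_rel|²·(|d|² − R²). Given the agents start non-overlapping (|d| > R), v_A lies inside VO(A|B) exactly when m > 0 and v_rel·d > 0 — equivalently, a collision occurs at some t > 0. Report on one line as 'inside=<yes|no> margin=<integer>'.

d = (5, -12),  |d|² = 169;  R = 5+7 = 12,  c = 169−12² = 25
v_rel = (3, -8),  |v_rel|² = 73;  v_rel·d = (3)·(5) + (-8)·(-12) = 111
73·t² − 222·t + 25 = 0  ⇒  m = 111² − 73·25 = 10496
m = 10496 > 0,  v_rel·d = 111 > 0  ⇒  inside

inside=yes margin=10496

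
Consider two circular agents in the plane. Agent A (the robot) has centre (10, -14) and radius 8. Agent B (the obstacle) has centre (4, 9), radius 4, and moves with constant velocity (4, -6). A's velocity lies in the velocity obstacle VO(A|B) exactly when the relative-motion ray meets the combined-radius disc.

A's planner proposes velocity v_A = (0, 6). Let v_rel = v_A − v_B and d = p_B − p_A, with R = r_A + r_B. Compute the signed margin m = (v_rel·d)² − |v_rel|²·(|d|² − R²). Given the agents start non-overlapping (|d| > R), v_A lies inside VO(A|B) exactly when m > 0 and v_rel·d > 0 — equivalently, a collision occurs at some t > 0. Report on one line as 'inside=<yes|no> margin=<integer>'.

d = (-6, 23),  |d|² = 565;  R = 8+4 = 12,  c = 565−12² = 421
v_rel = (-4, 12),  |v_rel|² = 160;  v_rel·d = (-4)·(-6) + (12)·(23) = 300
160·t² − 600·t + 421 = 0  ⇒  m = 300² − 160·421 = 22640
m = 22640 > 0,  v_rel·d = 300 > 0  ⇒  inside

inside=yes margin=22640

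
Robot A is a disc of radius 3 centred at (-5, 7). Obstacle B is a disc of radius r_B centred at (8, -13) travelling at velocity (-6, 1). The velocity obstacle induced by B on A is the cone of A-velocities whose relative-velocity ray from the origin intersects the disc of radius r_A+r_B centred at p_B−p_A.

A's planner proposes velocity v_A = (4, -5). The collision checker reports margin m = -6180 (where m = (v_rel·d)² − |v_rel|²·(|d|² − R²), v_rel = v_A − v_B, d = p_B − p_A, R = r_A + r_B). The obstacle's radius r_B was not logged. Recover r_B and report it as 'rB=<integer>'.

m = -6180
d = (13, -20);  v_rel = (10, -6),  |v_rel|² = 136
v_rel×d = (10)·(-20) − (-6)·(13) = -122
since m = R²·136 − (-122)²:  R² = (14884 + -6180) / 136 = 64
R = √64 = 8  ⇒  r_B = 8 − 3 = 5

rB=5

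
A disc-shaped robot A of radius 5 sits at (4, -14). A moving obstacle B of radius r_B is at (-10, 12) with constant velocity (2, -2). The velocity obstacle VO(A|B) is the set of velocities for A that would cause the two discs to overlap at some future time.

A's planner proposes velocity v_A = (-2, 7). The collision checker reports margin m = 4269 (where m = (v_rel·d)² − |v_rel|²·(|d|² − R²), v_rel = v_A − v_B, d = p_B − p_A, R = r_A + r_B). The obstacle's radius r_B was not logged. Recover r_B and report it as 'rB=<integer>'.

m = 4269
d = (-14, 26);  v_rel = (-4, 9),  |v_rel|² = 97
v_rel×d = (-4)·(26) − (9)·(-14) = 22
since m = R²·97 − 22²:  R² = (484 + 4269) / 97 = 49
R = √49 = 7  ⇒  r_B = 7 − 5 = 2

rB=2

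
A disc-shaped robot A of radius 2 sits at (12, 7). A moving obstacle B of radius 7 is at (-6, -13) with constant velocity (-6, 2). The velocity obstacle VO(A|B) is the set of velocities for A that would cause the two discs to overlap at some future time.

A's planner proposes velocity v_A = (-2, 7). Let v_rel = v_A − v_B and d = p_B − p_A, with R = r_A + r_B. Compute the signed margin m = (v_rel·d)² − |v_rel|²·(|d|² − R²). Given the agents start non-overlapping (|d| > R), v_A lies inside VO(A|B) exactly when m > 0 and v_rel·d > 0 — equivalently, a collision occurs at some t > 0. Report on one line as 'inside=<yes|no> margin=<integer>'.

d = (-18, -20),  |d|² = 724;  R = 2+7 = 9,  c = 724−9² = 643
v_rel = (4, 5),  |v_rel|² = 41;  v_rel·d = (4)·(-18) + (5)·(-20) = -172
41·t² + 344·t + 643 = 0  ⇒  m = (-172)² − 41·643 = 3221
m = 3221 > 0,  v_rel·d = -172 < 0  ⇒  outside

inside=no margin=3221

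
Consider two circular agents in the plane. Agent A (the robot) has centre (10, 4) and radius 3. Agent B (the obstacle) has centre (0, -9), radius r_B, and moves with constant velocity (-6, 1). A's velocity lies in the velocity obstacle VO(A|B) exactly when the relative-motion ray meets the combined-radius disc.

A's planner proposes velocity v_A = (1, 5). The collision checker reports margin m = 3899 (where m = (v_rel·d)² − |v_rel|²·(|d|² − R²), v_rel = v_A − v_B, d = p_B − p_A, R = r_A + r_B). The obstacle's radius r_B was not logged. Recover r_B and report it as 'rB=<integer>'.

m = 3899
d = (-10, -13);  v_rel = (7, 4),  |v_rel|² = 65
v_rel×d = (7)·(-13) − (4)·(-10) = -51
since m = R²·65 − (-51)²:  R² = (2601 + 3899) / 65 = 100
R = √100 = 10  ⇒  r_B = 10 − 3 = 7

rB=7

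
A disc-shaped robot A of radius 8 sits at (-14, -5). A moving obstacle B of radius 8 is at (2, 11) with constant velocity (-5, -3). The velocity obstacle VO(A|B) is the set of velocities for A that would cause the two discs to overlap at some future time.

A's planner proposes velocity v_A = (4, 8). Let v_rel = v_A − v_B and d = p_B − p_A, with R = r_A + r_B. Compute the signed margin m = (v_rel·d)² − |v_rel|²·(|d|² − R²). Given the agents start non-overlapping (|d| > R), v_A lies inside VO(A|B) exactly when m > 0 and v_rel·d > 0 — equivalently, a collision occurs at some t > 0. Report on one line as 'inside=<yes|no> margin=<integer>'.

d = (16, 16),  |d|² = 512;  R = 8+8 = 16,  c = 512−16² = 256
v_rel = (9, 11),  |v_rel|² = 202;  v_rel·d = (9)·(16) + (11)·(16) = 320
202·t² − 640·t + 256 = 0  ⇒  m = 320² − 202·256 = 50688
m = 50688 > 0,  v_rel·d = 320 > 0  ⇒  inside

inside=yes margin=50688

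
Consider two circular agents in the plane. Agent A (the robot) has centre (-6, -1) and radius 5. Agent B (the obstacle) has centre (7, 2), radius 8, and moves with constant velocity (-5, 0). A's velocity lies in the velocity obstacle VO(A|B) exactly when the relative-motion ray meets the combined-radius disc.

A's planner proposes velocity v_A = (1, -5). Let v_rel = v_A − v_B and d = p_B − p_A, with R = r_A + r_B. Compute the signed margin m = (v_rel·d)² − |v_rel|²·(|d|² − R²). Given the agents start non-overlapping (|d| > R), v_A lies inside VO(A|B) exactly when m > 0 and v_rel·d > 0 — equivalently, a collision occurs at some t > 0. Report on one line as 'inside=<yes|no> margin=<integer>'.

d = (13, 3),  |d|² = 178;  R = 5+8 = 13,  c = 178−13² = 9
v_rel = (6, -5),  |v_rel|² = 61;  v_rel·d = (6)·(13) + (-5)·(3) = 63
61·t² − 126·t + 9 = 0  ⇒  m = 63² − 61·9 = 3420
m = 3420 > 0,  v_rel·d = 63 > 0  ⇒  inside

inside=yes margin=3420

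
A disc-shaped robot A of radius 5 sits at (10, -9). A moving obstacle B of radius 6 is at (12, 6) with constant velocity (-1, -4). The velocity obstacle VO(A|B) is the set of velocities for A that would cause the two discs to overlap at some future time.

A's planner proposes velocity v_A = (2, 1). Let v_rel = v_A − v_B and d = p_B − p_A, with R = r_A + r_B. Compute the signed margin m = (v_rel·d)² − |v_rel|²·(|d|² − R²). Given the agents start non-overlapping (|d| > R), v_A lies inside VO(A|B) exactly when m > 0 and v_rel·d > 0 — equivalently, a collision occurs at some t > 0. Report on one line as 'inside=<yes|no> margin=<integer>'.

d = (2, 15),  |d|² = 229;  R = 5+6 = 11,  c = 229−11² = 108
v_rel = (3, 5),  |v_rel|² = 34;  v_rel·d = (3)·(2) + (5)·(15) = 81
34·t² − 162·t + 108 = 0  ⇒  m = 81² − 34·108 = 2889
m = 2889 > 0,  v_rel·d = 81 > 0  ⇒  inside

inside=yes margin=2889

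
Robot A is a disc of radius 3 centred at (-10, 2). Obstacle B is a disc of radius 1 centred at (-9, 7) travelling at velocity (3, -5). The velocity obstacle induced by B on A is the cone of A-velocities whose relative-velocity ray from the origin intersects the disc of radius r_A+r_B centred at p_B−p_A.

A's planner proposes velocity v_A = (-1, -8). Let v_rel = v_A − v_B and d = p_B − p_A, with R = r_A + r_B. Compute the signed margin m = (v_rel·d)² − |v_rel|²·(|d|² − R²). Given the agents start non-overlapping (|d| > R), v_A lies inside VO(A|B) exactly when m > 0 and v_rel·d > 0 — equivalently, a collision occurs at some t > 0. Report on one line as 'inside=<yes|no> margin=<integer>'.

d = (1, 5),  |d|² = 26;  R = 3+1 = 4,  c = 26−4² = 10
v_rel = (-4, -3),  |v_rel|² = 25;  v_rel·d = (-4)·(1) + (-3)·(5) = -19
25·t² + 38·t + 10 = 0  ⇒  m = (-19)² − 25·10 = 111
m = 111 > 0,  v_rel·d = -19 < 0  ⇒  outside

inside=no margin=111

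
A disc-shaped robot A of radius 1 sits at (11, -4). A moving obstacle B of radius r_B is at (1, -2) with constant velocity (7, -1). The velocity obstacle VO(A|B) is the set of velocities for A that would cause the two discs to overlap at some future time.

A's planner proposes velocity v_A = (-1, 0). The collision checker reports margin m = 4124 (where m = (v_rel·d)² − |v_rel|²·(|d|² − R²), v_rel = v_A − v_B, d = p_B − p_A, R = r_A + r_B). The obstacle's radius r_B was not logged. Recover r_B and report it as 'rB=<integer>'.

m = 4124
d = (-10, 2);  v_rel = (-8, 1),  |v_rel|² = 65
v_rel×d = (-8)·(2) − (1)·(-10) = -6
since m = R²·65 − (-6)²:  R² = (36 + 4124) / 65 = 64
R = √64 = 8  ⇒  r_B = 8 − 1 = 7

rB=7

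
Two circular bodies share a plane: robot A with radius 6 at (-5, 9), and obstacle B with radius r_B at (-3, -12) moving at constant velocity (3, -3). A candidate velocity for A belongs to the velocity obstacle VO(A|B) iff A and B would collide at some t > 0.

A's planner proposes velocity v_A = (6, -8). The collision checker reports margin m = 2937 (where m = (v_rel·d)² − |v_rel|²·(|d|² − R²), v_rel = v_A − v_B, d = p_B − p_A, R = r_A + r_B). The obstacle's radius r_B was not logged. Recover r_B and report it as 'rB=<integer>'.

m = 2937
d = (2, -21);  v_rel = (3, -5),  |v_rel|² = 34
v_rel×d = (3)·(-21) − (-5)·(2) = -53
since m = R²·34 − (-53)²:  R² = (2809 + 2937) / 34 = 169
R = √169 = 13  ⇒  r_B = 13 − 6 = 7

rB=7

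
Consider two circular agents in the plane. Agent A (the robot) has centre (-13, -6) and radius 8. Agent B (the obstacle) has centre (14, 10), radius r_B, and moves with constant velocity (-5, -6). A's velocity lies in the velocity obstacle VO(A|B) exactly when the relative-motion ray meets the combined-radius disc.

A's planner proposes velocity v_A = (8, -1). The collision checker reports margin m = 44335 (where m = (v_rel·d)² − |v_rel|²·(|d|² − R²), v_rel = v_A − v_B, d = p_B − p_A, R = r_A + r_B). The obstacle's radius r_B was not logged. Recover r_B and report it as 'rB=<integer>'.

m = 44335
d = (27, 16);  v_rel = (13, 5),  |v_rel|² = 194
v_rel×d = (13)·(16) − (5)·(27) = 73
since m = R²·194 − 73²:  R² = (5329 + 44335) / 194 = 256
R = √256 = 16  ⇒  r_B = 16 − 8 = 8

rB=8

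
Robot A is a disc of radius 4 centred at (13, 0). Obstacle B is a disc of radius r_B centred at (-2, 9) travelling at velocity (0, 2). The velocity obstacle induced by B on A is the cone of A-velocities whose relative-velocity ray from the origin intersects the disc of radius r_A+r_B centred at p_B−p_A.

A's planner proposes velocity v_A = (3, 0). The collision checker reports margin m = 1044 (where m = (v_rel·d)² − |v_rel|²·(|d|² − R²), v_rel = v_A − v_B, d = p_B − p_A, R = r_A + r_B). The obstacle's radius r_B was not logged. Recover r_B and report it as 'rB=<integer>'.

m = 1044
d = (-15, 9);  v_rel = (3, -2),  |v_rel|² = 13
v_rel×d = (3)·(9) − (-2)·(-15) = -3
since m = R²·13 − (-3)²:  R² = (9 + 1044) / 13 = 81
R = √81 = 9  ⇒  r_B = 9 − 4 = 5

rB=5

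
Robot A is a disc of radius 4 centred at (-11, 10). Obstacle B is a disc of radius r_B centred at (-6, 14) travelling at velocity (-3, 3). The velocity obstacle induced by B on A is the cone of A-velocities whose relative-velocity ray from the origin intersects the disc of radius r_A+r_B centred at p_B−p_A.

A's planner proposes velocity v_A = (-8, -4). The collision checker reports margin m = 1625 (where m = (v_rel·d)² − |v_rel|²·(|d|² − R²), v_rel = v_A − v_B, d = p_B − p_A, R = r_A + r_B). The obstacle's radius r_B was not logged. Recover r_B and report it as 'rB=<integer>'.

m = 1625
d = (5, 4);  v_rel = (-5, -7),  |v_rel|² = 74
v_rel×d = (-5)·(4) − (-7)·(5) = 15
since m = R²·74 − 15²:  R² = (225 + 1625) / 74 = 25
R = √25 = 5  ⇒  r_B = 5 − 4 = 1

rB=1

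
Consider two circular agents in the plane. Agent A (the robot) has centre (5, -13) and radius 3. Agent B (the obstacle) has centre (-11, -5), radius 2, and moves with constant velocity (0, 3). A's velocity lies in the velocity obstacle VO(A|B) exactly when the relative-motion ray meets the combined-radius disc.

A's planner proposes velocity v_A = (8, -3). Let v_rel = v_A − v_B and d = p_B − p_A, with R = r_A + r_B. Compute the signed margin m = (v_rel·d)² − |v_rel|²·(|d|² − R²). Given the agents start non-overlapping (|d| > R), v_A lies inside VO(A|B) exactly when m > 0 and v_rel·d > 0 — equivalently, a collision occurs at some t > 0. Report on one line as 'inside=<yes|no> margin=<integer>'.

d = (-16, 8),  |d|² = 320;  R = 3+2 = 5,  c = 320−5² = 295
v_rel = (8, -6),  |v_rel|² = 100;  v_rel·d = (8)·(-16) + (-6)·(8) = -176
100·t² + 352·t + 295 = 0  ⇒  m = (-176)² − 100·295 = 1476
m = 1476 > 0,  v_rel·d = -176 < 0  ⇒  outside

inside=no margin=1476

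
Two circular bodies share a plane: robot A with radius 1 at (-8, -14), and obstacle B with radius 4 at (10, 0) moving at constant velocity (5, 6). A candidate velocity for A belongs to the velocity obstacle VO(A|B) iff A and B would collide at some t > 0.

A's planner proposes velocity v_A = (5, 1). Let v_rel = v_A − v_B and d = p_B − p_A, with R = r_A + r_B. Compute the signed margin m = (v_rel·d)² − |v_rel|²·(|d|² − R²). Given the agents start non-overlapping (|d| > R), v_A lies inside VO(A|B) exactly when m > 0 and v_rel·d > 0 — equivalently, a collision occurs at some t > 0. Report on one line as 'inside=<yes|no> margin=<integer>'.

d = (18, 14),  |d|² = 520;  R = 1+4 = 5,  c = 520−5² = 495
v_rel = (0, -5),  |v_rel|² = 25;  v_rel·d = (0)·(18) + (-5)·(14) = -70
25·t² + 140·t + 495 = 0  ⇒  m = (-70)² − 25·495 = -7475
m = -7475 < 0,  v_rel·d = -70 < 0  ⇒  outside

inside=no margin=-7475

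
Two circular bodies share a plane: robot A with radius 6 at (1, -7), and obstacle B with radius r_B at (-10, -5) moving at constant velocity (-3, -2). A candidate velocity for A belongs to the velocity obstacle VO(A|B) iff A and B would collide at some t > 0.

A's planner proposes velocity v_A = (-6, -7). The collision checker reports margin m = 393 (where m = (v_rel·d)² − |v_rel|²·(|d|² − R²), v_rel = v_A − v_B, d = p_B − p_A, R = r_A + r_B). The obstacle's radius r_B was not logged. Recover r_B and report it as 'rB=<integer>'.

m = 393
d = (-11, 2);  v_rel = (-3, -5),  |v_rel|² = 34
v_rel×d = (-3)·(2) − (-5)·(-11) = -61
since m = R²·34 − (-61)²:  R² = (3721 + 393) / 34 = 121
R = √121 = 11  ⇒  r_B = 11 − 6 = 5

rB=5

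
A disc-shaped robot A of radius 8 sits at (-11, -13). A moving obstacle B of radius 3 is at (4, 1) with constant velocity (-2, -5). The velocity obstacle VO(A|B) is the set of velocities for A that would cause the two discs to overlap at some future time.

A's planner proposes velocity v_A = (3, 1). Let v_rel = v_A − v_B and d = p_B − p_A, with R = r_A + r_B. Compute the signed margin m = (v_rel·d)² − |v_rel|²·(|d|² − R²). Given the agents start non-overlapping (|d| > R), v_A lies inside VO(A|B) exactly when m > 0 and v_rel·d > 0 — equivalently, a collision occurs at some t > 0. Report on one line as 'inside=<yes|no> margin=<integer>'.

d = (15, 14),  |d|² = 421;  R = 8+3 = 11,  c = 421−11² = 300
v_rel = (5, 6),  |v_rel|² = 61;  v_rel·d = (5)·(15) + (6)·(14) = 159
61·t² − 318·t + 300 = 0  ⇒  m = 159² − 61·300 = 6981
m = 6981 > 0,  v_rel·d = 159 > 0  ⇒  inside

inside=yes margin=6981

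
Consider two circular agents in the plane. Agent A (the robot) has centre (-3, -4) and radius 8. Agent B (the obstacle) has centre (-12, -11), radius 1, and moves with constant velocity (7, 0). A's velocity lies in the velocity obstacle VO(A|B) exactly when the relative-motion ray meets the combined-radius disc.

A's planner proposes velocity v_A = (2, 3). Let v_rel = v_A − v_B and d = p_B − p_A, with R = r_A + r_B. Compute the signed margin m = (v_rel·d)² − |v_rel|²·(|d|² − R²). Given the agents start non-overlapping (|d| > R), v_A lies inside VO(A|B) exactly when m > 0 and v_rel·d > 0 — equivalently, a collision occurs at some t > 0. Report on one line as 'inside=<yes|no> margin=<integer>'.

d = (-9, -7),  |d|² = 130;  R = 8+1 = 9,  c = 130−9² = 49
v_rel = (-5, 3),  |v_rel|² = 34;  v_rel·d = (-5)·(-9) + (3)·(-7) = 24
34·t² − 48·t + 49 = 0  ⇒  m = 24² − 34·49 = -1090
m = -1090 < 0,  v_rel·d = 24 > 0  ⇒  outside

inside=no margin=-1090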